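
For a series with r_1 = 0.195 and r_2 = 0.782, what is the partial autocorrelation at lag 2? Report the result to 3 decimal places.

0.773

φ_{22} = (r_2 − r_1²) / (1 − r_1²)
r_1² = (0.195)² = 0.038025
Numerator = 0.782 − 0.0380 = 0.7440; denominator = 1 − 0.0380 = 0.9620
φ_{22} = 0.7440 / 0.9620 = 0.773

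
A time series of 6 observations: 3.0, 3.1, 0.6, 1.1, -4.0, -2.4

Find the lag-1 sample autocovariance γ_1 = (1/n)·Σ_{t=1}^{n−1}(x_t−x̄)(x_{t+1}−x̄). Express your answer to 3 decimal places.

2.796

Mean x̄ = (3.0 + 3.1 + 0.6 + 1.1 − 4.0 − 2.4)/6 = 0.2333
Deviations: 2.7667, 2.8667, 0.3667, 0.8667, -4.2333, -2.6333
Σ_{t=1}^{5}(x_t−x̄)(x_{t+1}−x̄) = 16.7789
γ_1 = 16.7789 / 6 = 2.796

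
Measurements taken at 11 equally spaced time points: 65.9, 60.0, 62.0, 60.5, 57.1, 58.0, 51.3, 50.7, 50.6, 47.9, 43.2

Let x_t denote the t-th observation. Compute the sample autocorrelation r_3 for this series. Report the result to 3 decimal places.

Mean x̄ = (65.9 + 60.0 + 62.0 + 60.5 + 57.1 + 58.0 + 51.3 + 50.7 + 50.6 + 47.9 + 43.2)/11 = 55.2000
Numerator Σ_{t=1}^{8}(x_t−x̄)(x_{t+3}−x̄) = 125.2400
Denominator Σ(x_t−x̄)² = 477.2200
r_3 = 125.2400 / 477.2200 = 0.262

0.262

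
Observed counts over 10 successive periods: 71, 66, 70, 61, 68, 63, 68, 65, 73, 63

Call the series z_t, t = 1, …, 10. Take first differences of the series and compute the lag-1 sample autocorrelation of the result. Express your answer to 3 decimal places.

-0.756

First differences Δz: -5, 4, -9, 7, -5, 5, -3, 8, -10
Mean of differences = -0.8889
Numerator Σ(Δz_t−Δz̄)(Δz_{t+1}−Δz̄) = -292.5679
Denominator Σ(Δz_t−Δz̄)² = 386.8889
r_1(Δz) = -292.5679 / 386.8889 = -0.756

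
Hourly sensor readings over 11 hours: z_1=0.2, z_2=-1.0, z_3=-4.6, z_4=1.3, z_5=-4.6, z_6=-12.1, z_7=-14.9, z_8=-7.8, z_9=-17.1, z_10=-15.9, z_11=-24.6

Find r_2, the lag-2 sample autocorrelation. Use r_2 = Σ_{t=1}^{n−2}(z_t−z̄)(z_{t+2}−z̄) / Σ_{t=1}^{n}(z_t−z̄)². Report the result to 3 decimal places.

Mean z̄ = (0.2 − 1.0 − 4.6 + 1.3 − 4.6 − 12.1 − 14.9 − 7.8 − 17.1 − 15.9 − 24.6)/11 = -9.1909
Numerator Σ_{t=1}^{9}(z_t−z̄)(z_{t+2}−z̄) = 247.0380
Denominator Σ(z_t−z̄)² = 695.4891
r_2 = 247.0380 / 695.4891 = 0.355

0.355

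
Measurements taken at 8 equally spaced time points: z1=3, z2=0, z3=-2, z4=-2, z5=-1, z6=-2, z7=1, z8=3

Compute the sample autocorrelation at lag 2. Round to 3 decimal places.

Mean z̄ = (3 + 0 − 2 − 2 − 1 − 2 + 1 + 3)/8 = 0.0000
Deviations from mean: 3.0000, 0.0000, -2.0000, -2.0000, -1.0000, -2.0000, 1.0000, 3.0000
Σ(z_t−z̄)(z_{t+2}−z̄) = (-6.0000) + (0.0000) + (2.0000) + (4.0000) + (-1.0000) + (-6.0000) = -7.0000
Denominator Σ(z_t−z̄)² = 32.0000
r_2 = -7.0000 / 32.0000 = -0.219

-0.219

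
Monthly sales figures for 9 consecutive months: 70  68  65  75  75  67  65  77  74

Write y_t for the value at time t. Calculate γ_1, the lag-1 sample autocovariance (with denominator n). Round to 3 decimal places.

Mean ȳ = (70 + 68 + 65 + 75 + 75 + 67 + 65 + 77 + 74)/9 = 70.6667
Σ_{t=1}^{8}(y_t−ȳ)(y_{t+1}−ȳ) = 1.2222
γ_1 = 1.2222 / 9 = 0.136

0.136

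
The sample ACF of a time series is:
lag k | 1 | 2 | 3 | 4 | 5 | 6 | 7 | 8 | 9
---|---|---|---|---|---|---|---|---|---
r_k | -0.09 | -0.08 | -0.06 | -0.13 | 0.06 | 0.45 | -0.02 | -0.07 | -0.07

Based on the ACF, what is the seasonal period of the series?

The largest autocorrelation is r_6 = 0.45; the remaining lags stay at or below 0.06.
The dominant spike at lag 6 indicates a seasonal period of 6.

6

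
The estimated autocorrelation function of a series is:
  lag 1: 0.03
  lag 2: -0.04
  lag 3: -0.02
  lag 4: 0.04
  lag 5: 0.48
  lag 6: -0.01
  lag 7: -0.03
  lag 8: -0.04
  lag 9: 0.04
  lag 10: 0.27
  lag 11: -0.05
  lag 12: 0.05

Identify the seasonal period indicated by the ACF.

5

The largest autocorrelation is r_5 = 0.48, with a weaker echo at lag 10 (0.27); the remaining lags stay at or below 0.05.
The dominant spike at lag 5 indicates a seasonal period of 5.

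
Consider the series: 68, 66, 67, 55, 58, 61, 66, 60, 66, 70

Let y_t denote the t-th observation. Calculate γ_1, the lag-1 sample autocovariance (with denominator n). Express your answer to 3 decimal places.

Mean ȳ = (68 + 66 + 67 + 55 + 58 + 61 + 66 + 60 + 66 + 70)/10 = 63.7000
Σ_{t=1}^{9}(y_t−ȳ)(y_{t+1}−ȳ) = 45.0100
γ_1 = 45.0100 / 10 = 4.501

4.501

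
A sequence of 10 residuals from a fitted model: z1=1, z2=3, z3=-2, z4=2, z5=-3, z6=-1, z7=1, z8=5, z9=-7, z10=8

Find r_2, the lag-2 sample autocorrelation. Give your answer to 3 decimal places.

Mean z̄ = (1 + 3 − 2 + 2 − 3 − 1 + 1 + 5 − 7 + 8)/10 = 0.7000
Numerator Σ_{t=1}^{8}(z_t−z̄)(z_{t+2}−z̄) = 30.6200
Denominator Σ(z_t−z̄)² = 162.1000
r_2 = 30.6200 / 162.1000 = 0.189

0.189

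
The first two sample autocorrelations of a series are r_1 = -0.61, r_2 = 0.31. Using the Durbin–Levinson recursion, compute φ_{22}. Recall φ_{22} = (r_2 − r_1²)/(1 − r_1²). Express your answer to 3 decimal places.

φ_{22} = (r_2 − r_1²) / (1 − r_1²)
r_1² = (-0.61)² = 0.3721
Numerator = 0.31 − 0.3721 = -0.0621; denominator = 1 − 0.3721 = 0.6279
φ_{22} = -0.0621 / 0.6279 = -0.099

-0.099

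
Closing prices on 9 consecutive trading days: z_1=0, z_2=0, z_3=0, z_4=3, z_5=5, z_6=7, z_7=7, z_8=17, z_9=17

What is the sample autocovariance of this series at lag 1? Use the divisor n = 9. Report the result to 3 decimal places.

Mean z̄ = (0 + 0 + 0 + 3 + 5 + 7 + 7 + 17 + 17)/9 = 6.2222
Σ_{t=1}^{8}(z_t−z̄)(z_{t+1}−z̄) = 225.6173
γ_1 = 225.6173 / 9 = 25.069

25.069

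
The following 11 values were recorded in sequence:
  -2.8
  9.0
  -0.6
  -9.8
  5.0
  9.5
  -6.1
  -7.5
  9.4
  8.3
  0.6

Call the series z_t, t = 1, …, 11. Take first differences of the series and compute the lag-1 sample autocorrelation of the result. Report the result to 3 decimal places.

First differences Δz: 11.8, -9.6, -9.2, 14.8, 4.5, -15.6, -1.4, 16.9, -1.1, -7.7
Mean of differences = 0.3400
Numerator Σ(Δz_t−Δz̄)(Δz_{t+1}−Δz̄) = -176.5376
Denominator Σ(Δz_t−Δz̄)² = 1145.6040
r_1(Δz) = -176.5376 / 1145.6040 = -0.154

-0.154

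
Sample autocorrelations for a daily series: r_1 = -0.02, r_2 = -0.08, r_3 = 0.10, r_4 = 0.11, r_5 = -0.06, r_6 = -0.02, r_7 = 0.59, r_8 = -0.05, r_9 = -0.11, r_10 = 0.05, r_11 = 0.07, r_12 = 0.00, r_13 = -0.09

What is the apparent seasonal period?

7

The largest autocorrelation is r_7 = 0.59; the remaining lags stay at or below 0.11.
The dominant spike at lag 7 indicates a seasonal period of 7.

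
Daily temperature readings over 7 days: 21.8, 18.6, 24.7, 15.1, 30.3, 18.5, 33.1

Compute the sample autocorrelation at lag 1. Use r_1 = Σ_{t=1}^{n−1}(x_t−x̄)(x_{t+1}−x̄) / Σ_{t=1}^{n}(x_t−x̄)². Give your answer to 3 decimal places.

Mean x̄ = (21.8 + 18.6 + 24.7 + 15.1 + 30.3 + 18.5 + 33.1)/7 = 23.1571
Deviations from mean: -1.3571, -4.5571, 1.5429, -8.0571, 7.1429, -4.6571, 9.9429
Σ(x_t−x̄)(x_{t+1}−x̄) = (6.1847) + (-7.0310) + (-12.4310) + (-57.5510) + (-33.2653) + (-46.3053) = -150.3990
Denominator Σ(x_t−x̄)² = 261.4771
r_1 = -150.3990 / 261.4771 = -0.575

-0.575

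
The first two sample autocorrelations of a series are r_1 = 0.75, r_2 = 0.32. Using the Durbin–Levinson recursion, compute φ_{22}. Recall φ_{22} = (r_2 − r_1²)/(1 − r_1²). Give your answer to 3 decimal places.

-0.554

φ_{22} = (r_2 − r_1²) / (1 − r_1²)
r_1² = (0.75)² = 0.5625
Numerator = 0.32 − 0.5625 = -0.2425; denominator = 1 − 0.5625 = 0.4375
φ_{22} = -0.2425 / 0.4375 = -0.554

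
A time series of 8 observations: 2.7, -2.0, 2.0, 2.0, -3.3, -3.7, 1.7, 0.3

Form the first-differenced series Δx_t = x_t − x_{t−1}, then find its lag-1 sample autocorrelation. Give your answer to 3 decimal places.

First differences Δx: -4.7, 4.0, 0.0, -5.3, -0.4, 5.4, -1.4
Mean of differences = -0.3429
Numerator Σ(Δx_t−Δx̄)(Δx_{t+1}−Δx̄) = -25.2490
Denominator Σ(Δx_t−Δx̄)² = 96.6371
r_1(Δx) = -25.2490 / 96.6371 = -0.261

-0.261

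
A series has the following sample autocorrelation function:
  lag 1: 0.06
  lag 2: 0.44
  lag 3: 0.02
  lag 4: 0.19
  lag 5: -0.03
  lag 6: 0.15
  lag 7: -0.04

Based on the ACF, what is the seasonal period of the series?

2

The largest autocorrelation is r_2 = 0.44, with weaker echoes at lags 4 (0.19) and 6 (0.15); the remaining lags stay at or below 0.06.
The dominant spike at lag 2 indicates a seasonal period of 2.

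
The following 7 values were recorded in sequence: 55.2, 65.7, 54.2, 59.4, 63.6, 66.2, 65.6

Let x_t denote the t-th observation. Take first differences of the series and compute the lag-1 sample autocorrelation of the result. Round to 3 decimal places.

First differences Δx: 10.5, -11.5, 5.2, 4.2, 2.6, -0.6
Mean of differences = 1.7333
Numerator Σ(Δx_t−Δx̄)(Δx_{t+1}−Δx̄) = -153.2211
Denominator Σ(Δx_t−Δx̄)² = 276.2733
r_1(Δx) = -153.2211 / 276.2733 = -0.555

-0.555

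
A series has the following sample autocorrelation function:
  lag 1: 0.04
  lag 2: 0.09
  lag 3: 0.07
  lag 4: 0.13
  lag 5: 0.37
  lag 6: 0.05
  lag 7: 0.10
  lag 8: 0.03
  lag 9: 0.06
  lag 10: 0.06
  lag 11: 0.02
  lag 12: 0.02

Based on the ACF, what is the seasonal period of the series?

The largest autocorrelation is r_5 = 0.37; the remaining lags stay at or below 0.13.
The dominant spike at lag 5 indicates a seasonal period of 5.

5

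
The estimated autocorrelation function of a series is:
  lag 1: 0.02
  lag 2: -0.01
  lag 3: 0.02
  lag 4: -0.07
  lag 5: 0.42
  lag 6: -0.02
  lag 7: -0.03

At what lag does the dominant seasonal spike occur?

The largest autocorrelation is r_5 = 0.42; the remaining lags stay at or below 0.02.
The dominant spike at lag 5 indicates a seasonal period of 5.

5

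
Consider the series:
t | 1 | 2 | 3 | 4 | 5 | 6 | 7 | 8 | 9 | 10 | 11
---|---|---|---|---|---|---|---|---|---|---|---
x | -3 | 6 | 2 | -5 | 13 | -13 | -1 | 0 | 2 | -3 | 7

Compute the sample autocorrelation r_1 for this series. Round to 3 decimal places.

-0.560

Mean x̄ = (-3 + 6 + 2 − 5 + 13 − 13 − 1 + 0 + 2 − 3 + 7)/11 = 0.4545
Numerator Σ_{t=1}^{10}(x_t−x̄)(x_{t+1}−x̄) = -264.6612
Denominator Σ(x_t−x̄)² = 472.7273
r_1 = -264.6612 / 472.7273 = -0.560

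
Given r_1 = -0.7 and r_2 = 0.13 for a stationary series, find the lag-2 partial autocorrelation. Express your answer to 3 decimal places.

φ_{22} = (r_2 − r_1²) / (1 − r_1²)
r_1² = (-0.7)² = 0.49
Numerator = 0.13 − 0.4900 = -0.3600; denominator = 1 − 0.4900 = 0.5100
φ_{22} = -0.3600 / 0.5100 = -0.706

-0.706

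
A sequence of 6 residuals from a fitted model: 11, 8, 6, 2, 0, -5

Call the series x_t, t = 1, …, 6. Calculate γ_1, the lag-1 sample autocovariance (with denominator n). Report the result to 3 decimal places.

Mean x̄ = (11 + 8 + 6 + 2 + 0 − 5)/6 = 3.6667
Σ_{t=1}^{5}(x_t−x̄)(x_{t+1}−x̄) = 75.8889
γ_1 = 75.8889 / 6 = 12.648

12.648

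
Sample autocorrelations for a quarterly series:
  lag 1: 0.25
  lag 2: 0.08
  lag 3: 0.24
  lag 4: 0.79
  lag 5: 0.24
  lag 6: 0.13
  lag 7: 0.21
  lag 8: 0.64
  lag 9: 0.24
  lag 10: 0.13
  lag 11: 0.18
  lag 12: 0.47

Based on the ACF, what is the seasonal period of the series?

The largest autocorrelation is r_4 = 0.79, with weaker echoes at lags 8 (0.64) and 12 (0.47); the remaining lags stay at or below 0.25.
The dominant spike at lag 4 indicates a seasonal period of 4.

4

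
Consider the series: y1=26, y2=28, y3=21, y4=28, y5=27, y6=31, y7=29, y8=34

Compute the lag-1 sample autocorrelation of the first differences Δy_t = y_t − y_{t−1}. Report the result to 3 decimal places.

First differences Δy: 2, -7, 7, -1, 4, -2, 5
Mean of differences = 1.1429
Numerator Σ(Δy_t−Δȳ)(Δy_{t+1}−Δȳ) = -94.4490
Denominator Σ(Δy_t−Δȳ)² = 138.8571
r_1(Δy) = -94.4490 / 138.8571 = -0.680

-0.680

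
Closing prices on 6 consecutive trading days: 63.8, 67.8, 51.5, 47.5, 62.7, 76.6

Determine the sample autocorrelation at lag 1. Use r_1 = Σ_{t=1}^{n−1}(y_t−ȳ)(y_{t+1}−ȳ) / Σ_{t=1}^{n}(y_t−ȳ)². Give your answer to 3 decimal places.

Mean ȳ = (63.8 + 67.8 + 51.5 + 47.5 + 62.7 + 76.6)/6 = 61.6500
Deviations from mean: 2.1500, 6.1500, -10.1500, -14.1500, 1.0500, 14.9500
Numerator Σ_{t=1}^{5}(y_t−ȳ)(y_{t+1}−ȳ) = 95.2625
Denominator Σ(y_t−ȳ)² = 570.2950
r_1 = 95.2625 / 570.2950 = 0.167

0.167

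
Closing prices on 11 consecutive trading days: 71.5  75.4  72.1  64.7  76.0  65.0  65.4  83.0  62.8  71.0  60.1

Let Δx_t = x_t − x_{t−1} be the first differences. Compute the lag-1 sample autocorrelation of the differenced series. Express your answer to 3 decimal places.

First differences Δx: 3.9, -3.3, -7.4, 11.3, -11.0, 0.4, 17.6, -20.2, 8.2, -10.9
Mean of differences = -1.1400
Numerator Σ(Δx_t−Δx̄)(Δx_{t+1}−Δx̄) = -810.5856
Denominator Σ(Δx_t−Δx̄)² = 1220.5640
r_1(Δx) = -810.5856 / 1220.5640 = -0.664

-0.664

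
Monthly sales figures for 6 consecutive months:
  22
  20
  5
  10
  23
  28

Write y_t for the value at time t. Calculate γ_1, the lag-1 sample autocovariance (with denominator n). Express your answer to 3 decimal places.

16.000

Mean ȳ = (22 + 20 + 5 + 10 + 23 + 28)/6 = 18.0000
Σ_{t=1}^{5}(y_t−ȳ)(y_{t+1}−ȳ) = 96.0000
γ_1 = 96.0000 / 6 = 16.000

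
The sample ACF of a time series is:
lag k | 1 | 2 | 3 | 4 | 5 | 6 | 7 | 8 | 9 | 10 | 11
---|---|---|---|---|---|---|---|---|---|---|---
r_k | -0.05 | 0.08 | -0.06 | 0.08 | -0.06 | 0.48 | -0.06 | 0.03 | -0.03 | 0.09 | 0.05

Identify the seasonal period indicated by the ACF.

6

The largest autocorrelation is r_6 = 0.48; the remaining lags stay at or below 0.09.
The dominant spike at lag 6 indicates a seasonal period of 6.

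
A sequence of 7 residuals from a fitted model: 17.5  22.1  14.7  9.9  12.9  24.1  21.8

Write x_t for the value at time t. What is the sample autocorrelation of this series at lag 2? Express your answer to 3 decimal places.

-0.535

Mean x̄ = (17.5 + 22.1 + 14.7 + 9.9 + 12.9 + 24.1 + 21.8)/7 = 17.5714
Σ(x_t−x̄)(x_{t+2}−x̄) = (0.2051) + (-34.7406) + (13.4137) + (-50.0835) + (-19.7535) = -90.9588
Denominator Σ(x_t−x̄)² = 169.9343
r_2 = -90.9588 / 169.9343 = -0.535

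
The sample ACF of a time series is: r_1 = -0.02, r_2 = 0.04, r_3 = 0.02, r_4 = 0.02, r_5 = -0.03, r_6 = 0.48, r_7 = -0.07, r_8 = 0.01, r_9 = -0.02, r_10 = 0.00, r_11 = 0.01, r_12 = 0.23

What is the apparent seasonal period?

6

The largest autocorrelation is r_6 = 0.48, with a weaker echo at lag 12 (0.23); the remaining lags stay at or below 0.04.
The dominant spike at lag 6 indicates a seasonal period of 6.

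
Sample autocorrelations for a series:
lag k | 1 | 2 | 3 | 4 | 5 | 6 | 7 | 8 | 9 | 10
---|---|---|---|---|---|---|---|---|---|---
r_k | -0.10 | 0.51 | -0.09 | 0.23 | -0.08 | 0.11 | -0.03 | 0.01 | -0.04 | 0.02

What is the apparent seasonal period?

2

The largest autocorrelation is r_2 = 0.51, with a weaker echo at lag 4 (0.23); the remaining lags stay at or below 0.11.
The dominant spike at lag 2 indicates a seasonal period of 2.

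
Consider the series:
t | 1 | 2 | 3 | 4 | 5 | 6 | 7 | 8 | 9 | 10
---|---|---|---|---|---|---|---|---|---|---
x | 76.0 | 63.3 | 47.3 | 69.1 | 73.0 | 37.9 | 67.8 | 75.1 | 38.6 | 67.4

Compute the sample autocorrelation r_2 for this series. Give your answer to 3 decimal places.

-0.436

Mean x̄ = (76.0 + 63.3 + 47.3 + 69.1 + 73.0 + 37.9 + 67.8 + 75.1 + 38.6 + 67.4)/10 = 61.5500
Numerator Σ_{t=1}^{8}(x_t−x̄)(x_{t+2}−x̄) = -847.4850
Denominator Σ(x_t−x̄)² = 1945.9450
r_2 = -847.4850 / 1945.9450 = -0.436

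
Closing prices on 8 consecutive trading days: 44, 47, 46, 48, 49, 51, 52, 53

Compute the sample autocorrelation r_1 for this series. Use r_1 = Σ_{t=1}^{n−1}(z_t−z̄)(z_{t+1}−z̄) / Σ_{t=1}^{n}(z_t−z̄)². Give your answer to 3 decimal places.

0.544

Mean z̄ = (44 + 47 + 46 + 48 + 49 + 51 + 52 + 53)/8 = 48.7500
Numerator Σ_{t=1}^{7}(z_t−z̄)(z_{t+1}−z̄) = 36.6875
Denominator Σ(z_t−z̄)² = 67.5000
r_1 = 36.6875 / 67.5000 = 0.544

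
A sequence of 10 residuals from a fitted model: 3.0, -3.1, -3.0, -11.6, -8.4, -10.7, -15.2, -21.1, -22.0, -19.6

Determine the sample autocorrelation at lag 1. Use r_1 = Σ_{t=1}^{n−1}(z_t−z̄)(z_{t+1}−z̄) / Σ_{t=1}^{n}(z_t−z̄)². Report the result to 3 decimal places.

Mean z̄ = (3.0 − 3.1 − 3.0 − 11.6 − 8.4 − 10.7 − 15.2 − 21.1 − 22.0 − 19.6)/10 = -11.1700
Numerator Σ_{t=1}^{9}(z_t−z̄)(z_{t+1}−z̄) = 413.8441
Denominator Σ(z_t−z̄)² = 643.9410
r_1 = 413.8441 / 643.9410 = 0.643

0.643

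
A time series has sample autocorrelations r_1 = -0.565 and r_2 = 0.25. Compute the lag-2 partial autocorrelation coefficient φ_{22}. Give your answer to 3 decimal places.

φ_{22} = (r_2 − r_1²) / (1 − r_1²)
r_1² = (-0.565)² = 0.319225
Numerator = 0.25 − 0.3192 = -0.0692; denominator = 1 − 0.3192 = 0.6808
φ_{22} = -0.0692 / 0.6808 = -0.102

-0.102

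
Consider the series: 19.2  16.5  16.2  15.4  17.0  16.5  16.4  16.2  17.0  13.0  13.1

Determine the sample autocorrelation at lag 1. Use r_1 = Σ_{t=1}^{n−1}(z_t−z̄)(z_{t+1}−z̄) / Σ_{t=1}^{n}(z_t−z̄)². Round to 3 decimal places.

Mean z̄ = (19.2 + 16.5 + 16.2 + 15.4 + 17.0 + 16.5 + 16.4 + 16.2 + 17.0 + 13.0 + 13.1)/11 = 16.0455
Numerator Σ_{t=1}^{10}(z_t−z̄)(z_{t+1}−z̄) = 7.6488
Denominator Σ(z_t−z̄)² = 30.7273
r_1 = 7.6488 / 30.7273 = 0.249

0.249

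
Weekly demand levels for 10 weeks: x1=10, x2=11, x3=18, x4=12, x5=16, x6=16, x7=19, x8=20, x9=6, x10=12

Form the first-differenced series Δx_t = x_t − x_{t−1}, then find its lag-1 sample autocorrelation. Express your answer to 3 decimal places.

First differences Δx: 1, 7, -6, 4, 0, 3, 1, -14, 6
Mean of differences = 0.2222
Numerator Σ(Δx_t−Δx̄)(Δx_{t+1}−Δx̄) = -152.9383
Denominator Σ(Δx_t−Δx̄)² = 343.5556
r_1(Δx) = -152.9383 / 343.5556 = -0.445

-0.445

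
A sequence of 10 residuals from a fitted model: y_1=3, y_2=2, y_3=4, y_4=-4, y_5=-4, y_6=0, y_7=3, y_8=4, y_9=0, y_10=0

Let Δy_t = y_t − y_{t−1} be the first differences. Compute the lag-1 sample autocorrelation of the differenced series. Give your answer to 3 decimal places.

-0.071

First differences Δy: -1, 2, -8, 0, 4, 3, 1, -4, 0
Mean of differences = -0.3333
Numerator Σ(Δy_t−Δȳ)(Δy_{t+1}−Δȳ) = -7.7778
Denominator Σ(Δy_t−Δȳ)² = 110.0000
r_1(Δy) = -7.7778 / 110.0000 = -0.071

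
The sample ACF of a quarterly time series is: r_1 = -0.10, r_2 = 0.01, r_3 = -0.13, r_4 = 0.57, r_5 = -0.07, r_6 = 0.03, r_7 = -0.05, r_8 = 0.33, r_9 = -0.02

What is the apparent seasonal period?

4

The largest autocorrelation is r_4 = 0.57, with a weaker echo at lag 8 (0.33); the remaining lags stay at or below 0.03.
The dominant spike at lag 4 indicates a seasonal period of 4.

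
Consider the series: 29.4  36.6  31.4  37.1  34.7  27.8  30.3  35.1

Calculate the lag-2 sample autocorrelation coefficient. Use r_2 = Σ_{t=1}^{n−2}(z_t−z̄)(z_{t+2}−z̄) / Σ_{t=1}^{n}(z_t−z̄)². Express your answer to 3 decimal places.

-0.223

Mean z̄ = (29.4 + 36.6 + 31.4 + 37.1 + 34.7 + 27.8 + 30.3 + 35.1)/8 = 32.8000
Deviations from mean: -3.4000, 3.8000, -1.4000, 4.3000, 1.9000, -5.0000, -2.5000, 2.3000
Numerator Σ_{t=1}^{6}(z_t−z̄)(z_{t+2}−z̄) = -19.3100
Denominator Σ(z_t−z̄)² = 86.6000
r_2 = -19.3100 / 86.6000 = -0.223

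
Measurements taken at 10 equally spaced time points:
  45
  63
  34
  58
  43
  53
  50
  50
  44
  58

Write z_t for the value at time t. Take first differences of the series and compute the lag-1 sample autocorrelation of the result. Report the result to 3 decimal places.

-0.794

First differences Δz: 18, -29, 24, -15, 10, -3, 0, -6, 14
Mean of differences = 1.4444
Numerator Σ(Δz_t−Δz̄)(Δz_{t+1}−Δz̄) = -1816.6420
Denominator Σ(Δz_t−Δz̄)² = 2288.2222
r_1(Δz) = -1816.6420 / 2288.2222 = -0.794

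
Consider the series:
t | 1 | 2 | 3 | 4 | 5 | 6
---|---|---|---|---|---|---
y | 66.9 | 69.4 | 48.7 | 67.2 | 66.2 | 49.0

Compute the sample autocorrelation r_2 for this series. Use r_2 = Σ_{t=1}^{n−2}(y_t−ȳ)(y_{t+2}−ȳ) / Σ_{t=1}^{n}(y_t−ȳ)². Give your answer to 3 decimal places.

-0.338

Mean ȳ = (66.9 + 69.4 + 48.7 + 67.2 + 66.2 + 49.0)/6 = 61.2333
Deviations from mean: 5.6667, 8.1667, -12.5333, 5.9667, 4.9667, -12.2333
Numerator Σ_{t=1}^{4}(y_t−ȳ)(y_{t+2}−ȳ) = -157.5356
Denominator Σ(y_t−ȳ)² = 465.8133
r_2 = -157.5356 / 465.8133 = -0.338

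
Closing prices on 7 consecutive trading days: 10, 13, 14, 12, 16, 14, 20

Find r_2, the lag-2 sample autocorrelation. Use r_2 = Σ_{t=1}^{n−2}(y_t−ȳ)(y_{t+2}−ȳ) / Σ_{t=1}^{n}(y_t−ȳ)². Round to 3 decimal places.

0.229

Mean ȳ = (10 + 13 + 14 + 12 + 16 + 14 + 20)/7 = 14.1429
Numerator Σ_{t=1}^{5}(y_t−ȳ)(y_{t+2}−ȳ) = 13.9592
Denominator Σ(y_t−ȳ)² = 60.8571
r_2 = 13.9592 / 60.8571 = 0.229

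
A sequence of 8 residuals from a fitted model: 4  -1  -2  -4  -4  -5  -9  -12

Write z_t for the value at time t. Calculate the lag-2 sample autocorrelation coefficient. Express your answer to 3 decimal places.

0.144

Mean z̄ = (4 − 1 − 2 − 4 − 4 − 5 − 9 − 12)/8 = -4.1250
Σ(z_t−z̄)(z_{t+2}−z̄) = (17.2656) + (0.3906) + (0.2656) + (-0.1094) + (-0.6094) + (6.8906) = 24.0938
Denominator Σ(z_t−z̄)² = 166.8750
r_2 = 24.0938 / 166.8750 = 0.144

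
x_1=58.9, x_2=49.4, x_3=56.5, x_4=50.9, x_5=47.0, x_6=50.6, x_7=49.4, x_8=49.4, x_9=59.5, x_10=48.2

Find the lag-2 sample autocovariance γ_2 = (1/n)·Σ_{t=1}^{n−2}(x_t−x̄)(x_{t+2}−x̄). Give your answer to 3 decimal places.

Mean x̄ = (58.9 + 49.4 + 56.5 + 50.9 + 47.0 + 50.6 + 49.4 + 49.4 + 59.5 + 48.2)/10 = 51.9800
Σ_{t=1}^{8}(x_t−x̄)(x_{t+2}−x̄) = 19.8052
γ_2 = 19.8052 / 10 = 1.981

1.981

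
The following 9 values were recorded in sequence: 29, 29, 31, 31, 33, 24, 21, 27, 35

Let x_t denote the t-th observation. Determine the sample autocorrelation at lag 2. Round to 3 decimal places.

Mean x̄ = (29 + 29 + 31 + 31 + 33 + 24 + 21 + 27 + 35)/9 = 28.8889
Numerator Σ_{t=1}^{7}(x_t−x̄)(x_{t+2}−x̄) = -72.5802
Denominator Σ(x_t−x̄)² = 152.8889
r_2 = -72.5802 / 152.8889 = -0.475

-0.475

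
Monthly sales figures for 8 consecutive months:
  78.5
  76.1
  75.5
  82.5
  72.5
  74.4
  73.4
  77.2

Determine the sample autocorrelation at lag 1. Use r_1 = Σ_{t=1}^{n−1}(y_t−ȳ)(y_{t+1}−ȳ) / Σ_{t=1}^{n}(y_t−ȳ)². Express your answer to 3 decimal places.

Mean ȳ = (78.5 + 76.1 + 75.5 + 82.5 + 72.5 + 74.4 + 73.4 + 77.2)/8 = 76.2625
Σ(y_t−ȳ)(y_{t+1}−ȳ) = (-0.3636) + (0.1239) + (-4.7561) + (-23.4686) + (7.0077) + (5.3314) + (-2.6836) = -18.8089
Denominator Σ(y_t−ȳ)² = 71.2188
r_1 = -18.8089 / 71.2188 = -0.264

-0.264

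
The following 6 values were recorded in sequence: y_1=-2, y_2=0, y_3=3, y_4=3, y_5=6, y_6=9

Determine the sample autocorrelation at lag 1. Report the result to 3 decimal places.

Mean ȳ = (-2 + 0 + 3 + 3 + 6 + 9)/6 = 3.1667
Σ(y_t−ȳ)(y_{t+1}−ȳ) = (16.3611) + (0.5278) + (0.0278) + (-0.4722) + (16.5278) = 32.9722
Denominator Σ(y_t−ȳ)² = 78.8333
r_1 = 32.9722 / 78.8333 = 0.418

0.418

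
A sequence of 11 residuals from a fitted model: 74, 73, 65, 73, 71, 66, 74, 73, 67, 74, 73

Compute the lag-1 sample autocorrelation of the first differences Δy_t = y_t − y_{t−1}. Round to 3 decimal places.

-0.495

First differences Δy: -1, -8, 8, -2, -5, 8, -1, -6, 7, -1
Mean of differences = -0.1000
Numerator Σ(Δy_t−Δȳ)(Δy_{t+1}−Δȳ) = -152.9100
Denominator Σ(Δy_t−Δȳ)² = 308.9000
r_1(Δy) = -152.9100 / 308.9000 = -0.495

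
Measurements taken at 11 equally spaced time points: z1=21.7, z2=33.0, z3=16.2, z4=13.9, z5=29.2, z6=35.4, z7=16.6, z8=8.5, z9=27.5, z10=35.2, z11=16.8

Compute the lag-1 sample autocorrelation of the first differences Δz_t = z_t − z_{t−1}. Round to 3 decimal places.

-0.110

First differences Δz: 11.3, -16.8, -2.3, 15.3, 6.2, -18.8, -8.1, 19.0, 7.7, -18.4
Mean of differences = -0.4900
Numerator Σ(Δz_t−Δz̄)(Δz_{t+1}−Δz̄) = -204.2521
Denominator Σ(Δz_t−Δz̄)² = 1863.2490
r_1(Δz) = -204.2521 / 1863.2490 = -0.110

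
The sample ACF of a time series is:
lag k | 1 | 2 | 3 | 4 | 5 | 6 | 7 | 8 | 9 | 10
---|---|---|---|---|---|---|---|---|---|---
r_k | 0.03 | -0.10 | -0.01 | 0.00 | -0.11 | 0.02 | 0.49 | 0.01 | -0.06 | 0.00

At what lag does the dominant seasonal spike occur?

The largest autocorrelation is r_7 = 0.49; the remaining lags stay at or below 0.03.
The dominant spike at lag 7 indicates a seasonal period of 7.

7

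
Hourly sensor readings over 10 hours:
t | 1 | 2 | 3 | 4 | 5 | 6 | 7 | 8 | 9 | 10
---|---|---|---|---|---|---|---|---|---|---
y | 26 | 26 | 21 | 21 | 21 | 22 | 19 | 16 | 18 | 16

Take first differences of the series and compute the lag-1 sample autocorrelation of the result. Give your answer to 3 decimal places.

-0.345

First differences Δy: 0, -5, 0, 0, 1, -3, -3, 2, -2
Mean of differences = -1.1111
Numerator Σ(Δy_t−Δȳ)(Δy_{t+1}−Δȳ) = -14.1235
Denominator Σ(Δy_t−Δȳ)² = 40.8889
r_1(Δy) = -14.1235 / 40.8889 = -0.345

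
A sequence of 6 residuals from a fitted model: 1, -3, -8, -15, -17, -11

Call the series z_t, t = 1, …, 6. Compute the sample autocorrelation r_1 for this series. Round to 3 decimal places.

0.520

Mean z̄ = (1 − 3 − 8 − 15 − 17 − 11)/6 = -8.8333
Deviations from mean: 9.8333, 5.8333, 0.8333, -6.1667, -8.1667, -2.1667
Σ(z_t−z̄)(z_{t+1}−z̄) = (57.3611) + (4.8611) + (-5.1389) + (50.3611) + (17.6944) = 125.1389
Denominator Σ(z_t−z̄)² = 240.8333
r_1 = 125.1389 / 240.8333 = 0.520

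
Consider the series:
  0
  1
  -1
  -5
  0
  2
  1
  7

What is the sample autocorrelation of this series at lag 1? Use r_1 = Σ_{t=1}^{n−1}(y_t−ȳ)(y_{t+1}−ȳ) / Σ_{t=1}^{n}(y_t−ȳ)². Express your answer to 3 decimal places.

0.178

Mean ȳ = (0 + 1 − 1 − 5 + 0 + 2 + 1 + 7)/8 = 0.6250
Deviations from mean: -0.6250, 0.3750, -1.6250, -5.6250, -0.6250, 1.3750, 0.3750, 6.3750
Σ(y_t−ȳ)(y_{t+1}−ȳ) = (-0.2344) + (-0.6094) + (9.1406) + (3.5156) + (-0.8594) + (0.5156) + (2.3906) = 13.8594
Denominator Σ(y_t−ȳ)² = 77.8750
r_1 = 13.8594 / 77.8750 = 0.178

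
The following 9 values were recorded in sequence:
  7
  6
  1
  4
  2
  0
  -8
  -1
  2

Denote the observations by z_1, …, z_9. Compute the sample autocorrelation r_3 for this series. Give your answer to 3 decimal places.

-0.057

Mean z̄ = (7 + 6 + 1 + 4 + 2 + 0 − 8 − 1 + 2)/9 = 1.4444
Σ(z_t−z̄)(z_{t+3}−z̄) = (14.1975) + (2.5309) + (0.6420) + (-24.1358) + (-1.3580) + (-0.8025) = -8.9259
Denominator Σ(z_t−z̄)² = 156.2222
r_3 = -8.9259 / 156.2222 = -0.057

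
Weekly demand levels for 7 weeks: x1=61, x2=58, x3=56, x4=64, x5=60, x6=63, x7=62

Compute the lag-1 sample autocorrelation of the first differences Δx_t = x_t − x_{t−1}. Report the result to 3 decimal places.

First differences Δx: -3, -2, 8, -4, 3, -1
Mean of differences = 0.1667
Numerator Σ(Δx_t−Δx̄)(Δx_{t+1}−Δx̄) = -57.8611
Denominator Σ(Δx_t−Δx̄)² = 102.8333
r_1(Δx) = -57.8611 / 102.8333 = -0.563

-0.563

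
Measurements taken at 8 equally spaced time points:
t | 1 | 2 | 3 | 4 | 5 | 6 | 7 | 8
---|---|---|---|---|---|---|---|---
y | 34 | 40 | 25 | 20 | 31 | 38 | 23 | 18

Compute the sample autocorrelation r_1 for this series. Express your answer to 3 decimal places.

0.124

Mean ȳ = (34 + 40 + 25 + 20 + 31 + 38 + 23 + 18)/8 = 28.6250
Deviations from mean: 5.3750, 11.3750, -3.6250, -8.6250, 2.3750, 9.3750, -5.6250, -10.6250
Σ(y_t−ȳ)(y_{t+1}−ȳ) = (61.1406) + (-41.2344) + (31.2656) + (-20.4844) + (22.2656) + (-52.7344) + (59.7656) = 59.9844
Denominator Σ(y_t−ȳ)² = 483.8750
r_1 = 59.9844 / 483.8750 = 0.124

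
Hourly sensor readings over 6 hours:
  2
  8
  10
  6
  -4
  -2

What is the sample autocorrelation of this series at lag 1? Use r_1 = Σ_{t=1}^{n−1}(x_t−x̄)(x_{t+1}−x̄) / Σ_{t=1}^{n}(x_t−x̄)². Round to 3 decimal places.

Mean x̄ = (2 + 8 + 10 + 6 − 4 − 2)/6 = 3.3333
Σ(x_t−x̄)(x_{t+1}−x̄) = (-6.2222) + (31.1111) + (17.7778) + (-19.5556) + (39.1111) = 62.2222
Denominator Σ(x_t−x̄)² = 157.3333
r_1 = 62.2222 / 157.3333 = 0.395

0.395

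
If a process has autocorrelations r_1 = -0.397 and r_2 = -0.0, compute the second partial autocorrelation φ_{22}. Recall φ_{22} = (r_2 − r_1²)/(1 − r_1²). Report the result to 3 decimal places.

φ_{22} = (r_2 − r_1²) / (1 − r_1²)
r_1² = (-0.397)² = 0.157609
Numerator = -0.0 − 0.1576 = -0.1576; denominator = 1 − 0.1576 = 0.8424
φ_{22} = -0.1576 / 0.8424 = -0.187

-0.187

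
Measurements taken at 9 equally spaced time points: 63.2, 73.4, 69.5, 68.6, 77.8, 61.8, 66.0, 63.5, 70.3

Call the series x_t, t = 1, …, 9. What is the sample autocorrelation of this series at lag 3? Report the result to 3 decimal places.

Mean x̄ = (63.2 + 73.4 + 69.5 + 68.6 + 77.8 + 61.8 + 66.0 + 63.5 + 70.3)/9 = 68.2333
Σ(x_t−x̄)(x_{t+3}−x̄) = (-1.8456) + (49.4278) + (-8.1489) + (-0.8189) + (-45.2822) + (-13.2956) = -19.9633
Denominator Σ(x_t−x̄)² = 218.3400
r_3 = -19.9633 / 218.3400 = -0.091

-0.091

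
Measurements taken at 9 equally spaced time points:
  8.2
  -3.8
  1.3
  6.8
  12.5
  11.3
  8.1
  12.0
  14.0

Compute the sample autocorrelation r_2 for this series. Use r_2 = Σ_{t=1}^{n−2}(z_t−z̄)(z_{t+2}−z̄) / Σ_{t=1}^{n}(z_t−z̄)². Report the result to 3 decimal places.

-0.026

Mean z̄ = (8.2 − 3.8 + 1.3 + 6.8 + 12.5 + 11.3 + 8.1 + 12.0 + 14.0)/9 = 7.8222
Numerator Σ_{t=1}^{7}(z_t−z̄)(z_{t+2}−z̄) = -7.1032
Denominator Σ(z_t−z̄)² = 268.4756
r_2 = -7.1032 / 268.4756 = -0.026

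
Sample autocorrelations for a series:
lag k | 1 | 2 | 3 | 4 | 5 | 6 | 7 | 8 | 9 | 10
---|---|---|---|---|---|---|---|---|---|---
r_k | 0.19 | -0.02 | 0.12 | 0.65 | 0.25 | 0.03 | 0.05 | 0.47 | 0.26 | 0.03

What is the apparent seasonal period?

4

The largest autocorrelation is r_4 = 0.65, with a weaker echo at lag 8 (0.47); the remaining lags stay at or below 0.26.
The dominant spike at lag 4 indicates a seasonal period of 4.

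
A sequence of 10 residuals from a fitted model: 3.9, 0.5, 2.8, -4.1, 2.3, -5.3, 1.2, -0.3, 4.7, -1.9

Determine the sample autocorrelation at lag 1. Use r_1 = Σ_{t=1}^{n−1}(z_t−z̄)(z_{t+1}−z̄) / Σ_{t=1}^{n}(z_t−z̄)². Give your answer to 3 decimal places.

Mean z̄ = (3.9 + 0.5 + 2.8 − 4.1 + 2.3 − 5.3 + 1.2 − 0.3 + 4.7 − 1.9)/10 = 0.3800
Numerator Σ_{t=1}^{9}(z_t−z̄)(z_{t+1}−z̄) = -47.6384
Denominator Σ(z_t−z̄)² = 99.2760
r_1 = -47.6384 / 99.2760 = -0.480

-0.480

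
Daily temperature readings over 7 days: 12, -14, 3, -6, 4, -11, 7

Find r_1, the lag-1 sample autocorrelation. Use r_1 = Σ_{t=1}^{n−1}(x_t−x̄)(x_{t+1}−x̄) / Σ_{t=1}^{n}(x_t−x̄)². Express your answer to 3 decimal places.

-0.688

Mean x̄ = (12 − 14 + 3 − 6 + 4 − 11 + 7)/7 = -0.7143
Numerator Σ_{t=1}^{6}(x_t−x̄)(x_{t+1}−x̄) = -390.6531
Denominator Σ(x_t−x̄)² = 567.4286
r_1 = -390.6531 / 567.4286 = -0.688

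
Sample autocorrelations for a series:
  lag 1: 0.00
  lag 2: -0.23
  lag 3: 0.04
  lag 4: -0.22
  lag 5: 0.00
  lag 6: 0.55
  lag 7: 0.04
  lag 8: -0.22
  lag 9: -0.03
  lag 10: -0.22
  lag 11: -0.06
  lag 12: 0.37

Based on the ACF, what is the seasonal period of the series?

6

The largest autocorrelation is r_6 = 0.55, with a weaker echo at lag 12 (0.37); the remaining lags stay at or below 0.04.
The dominant spike at lag 6 indicates a seasonal period of 6.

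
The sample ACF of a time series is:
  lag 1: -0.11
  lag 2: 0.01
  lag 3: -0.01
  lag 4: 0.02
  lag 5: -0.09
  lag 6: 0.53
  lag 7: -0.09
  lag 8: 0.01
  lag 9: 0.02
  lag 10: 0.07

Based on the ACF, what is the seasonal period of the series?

6

The largest autocorrelation is r_6 = 0.53; the remaining lags stay at or below 0.07.
The dominant spike at lag 6 indicates a seasonal period of 6.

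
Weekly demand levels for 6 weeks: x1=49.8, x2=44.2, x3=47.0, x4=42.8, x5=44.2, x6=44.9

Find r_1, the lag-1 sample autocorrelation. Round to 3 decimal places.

-0.232

Mean x̄ = (49.8 + 44.2 + 47.0 + 42.8 + 44.2 + 44.9)/6 = 45.4833
Deviations from mean: 4.3167, -1.2833, 1.5167, -2.6833, -1.2833, -0.5833
Numerator Σ_{t=1}^{5}(x_t−x̄)(x_{t+1}−x̄) = -7.3636
Denominator Σ(x_t−x̄)² = 31.7683
r_1 = -7.3636 / 31.7683 = -0.232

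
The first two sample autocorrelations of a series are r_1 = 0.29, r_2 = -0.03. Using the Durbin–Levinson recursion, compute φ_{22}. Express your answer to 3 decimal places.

-0.125

φ_{22} = (r_2 − r_1²) / (1 − r_1²)
r_1² = (0.29)² = 0.0841
Numerator = -0.03 − 0.0841 = -0.1141; denominator = 1 − 0.0841 = 0.9159
φ_{22} = -0.1141 / 0.9159 = -0.125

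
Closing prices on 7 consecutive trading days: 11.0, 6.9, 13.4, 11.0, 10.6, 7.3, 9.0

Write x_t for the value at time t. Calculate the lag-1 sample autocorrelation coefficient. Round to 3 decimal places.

-0.273

Mean x̄ = (11.0 + 6.9 + 13.4 + 11.0 + 10.6 + 7.3 + 9.0)/7 = 9.8857
Σ(x_t−x̄)(x_{t+1}−x̄) = (-3.3269) + (-10.4927) + (3.9159) + (0.7959) + (-1.8469) + (2.2902) = -8.6645
Denominator Σ(x_t−x̄)² = 31.7286
r_1 = -8.6645 / 31.7286 = -0.273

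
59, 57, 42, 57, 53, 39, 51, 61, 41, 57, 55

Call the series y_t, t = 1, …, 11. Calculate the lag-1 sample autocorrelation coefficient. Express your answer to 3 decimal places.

-0.343

Mean ȳ = (59 + 57 + 42 + 57 + 53 + 39 + 51 + 61 + 41 + 57 + 55)/11 = 52.0000
Numerator Σ_{t=1}^{10}(y_t−ȳ)(y_{t+1}−ȳ) = -208.0000
Denominator Σ(y_t−ȳ)² = 606.0000
r_1 = -208.0000 / 606.0000 = -0.343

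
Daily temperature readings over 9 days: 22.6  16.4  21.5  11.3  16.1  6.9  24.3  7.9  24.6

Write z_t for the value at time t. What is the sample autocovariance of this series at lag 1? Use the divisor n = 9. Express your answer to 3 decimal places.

-25.456

Mean z̄ = (22.6 + 16.4 + 21.5 + 11.3 + 16.1 + 6.9 + 24.3 + 7.9 + 24.6)/9 = 16.8444
Σ_{t=1}^{8}(z_t−z̄)(z_{t+1}−z̄) = -229.1053
γ_1 = -229.1053 / 9 = -25.456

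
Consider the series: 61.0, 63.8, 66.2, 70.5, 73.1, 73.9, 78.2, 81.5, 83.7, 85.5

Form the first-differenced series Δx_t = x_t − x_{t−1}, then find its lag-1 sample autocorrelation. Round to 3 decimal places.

First differences Δx: 2.8, 2.4, 4.3, 2.6, 0.8, 4.3, 3.3, 2.2, 1.8
Mean of differences = 2.7222
Numerator Σ(Δx_t−Δx̄)(Δx_{t+1}−Δx̄) = -2.4327
Denominator Σ(Δx_t−Δx̄)² = 10.2556
r_1(Δx) = -2.4327 / 10.2556 = -0.237

-0.237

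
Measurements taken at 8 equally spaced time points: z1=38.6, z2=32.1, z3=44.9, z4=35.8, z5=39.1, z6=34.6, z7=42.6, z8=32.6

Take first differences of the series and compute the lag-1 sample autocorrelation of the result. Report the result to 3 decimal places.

-0.736

First differences Δz: -6.5, 12.8, -9.1, 3.3, -4.5, 8.0, -10.0
Mean of differences = -0.8571
Numerator Σ(Δz_t−Δz̄)(Δz_{t+1}−Δz̄) = -352.2947
Denominator Σ(Δz_t−Δz̄)² = 478.8971
r_1(Δz) = -352.2947 / 478.8971 = -0.736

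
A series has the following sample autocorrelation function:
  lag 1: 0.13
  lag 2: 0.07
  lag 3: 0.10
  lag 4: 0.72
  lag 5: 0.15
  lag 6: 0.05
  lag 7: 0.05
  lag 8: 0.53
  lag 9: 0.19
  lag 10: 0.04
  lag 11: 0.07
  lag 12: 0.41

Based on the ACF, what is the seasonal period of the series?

4

The largest autocorrelation is r_4 = 0.72, with weaker echoes at lags 8 (0.53) and 12 (0.41); the remaining lags stay at or below 0.19.
The dominant spike at lag 4 indicates a seasonal period of 4.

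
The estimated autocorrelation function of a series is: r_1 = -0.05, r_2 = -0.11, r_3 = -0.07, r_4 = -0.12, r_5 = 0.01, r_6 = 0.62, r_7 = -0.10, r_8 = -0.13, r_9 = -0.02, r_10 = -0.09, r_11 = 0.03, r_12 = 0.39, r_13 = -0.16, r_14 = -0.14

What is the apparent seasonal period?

6

The largest autocorrelation is r_6 = 0.62, with a weaker echo at lag 12 (0.39); the remaining lags stay at or below 0.03.
The dominant spike at lag 6 indicates a seasonal period of 6.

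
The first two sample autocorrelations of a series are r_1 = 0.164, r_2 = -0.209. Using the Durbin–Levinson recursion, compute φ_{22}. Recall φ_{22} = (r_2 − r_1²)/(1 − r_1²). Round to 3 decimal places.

φ_{22} = (r_2 − r_1²) / (1 − r_1²)
r_1² = (0.164)² = 0.026896
Numerator = -0.209 − 0.0269 = -0.2359; denominator = 1 − 0.0269 = 0.9731
φ_{22} = -0.2359 / 0.9731 = -0.242

-0.242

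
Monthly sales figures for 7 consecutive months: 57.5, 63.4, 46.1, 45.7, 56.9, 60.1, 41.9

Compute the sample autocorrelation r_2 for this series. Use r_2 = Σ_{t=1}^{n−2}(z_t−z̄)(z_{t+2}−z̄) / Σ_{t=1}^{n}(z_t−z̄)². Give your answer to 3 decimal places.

-0.546

Mean z̄ = (57.5 + 63.4 + 46.1 + 45.7 + 56.9 + 60.1 + 41.9)/7 = 53.0857
Deviations from mean: 4.4143, 10.3143, -6.9857, -7.3857, 3.8143, 7.0143, -11.1857
Σ(z_t−z̄)(z_{t+2}−z̄) = (-30.8369) + (-76.1784) + (-26.6455) + (-51.8055) + (-42.6655) = -228.1318
Denominator Σ(z_t−z̄)² = 418.0886
r_2 = -228.1318 / 418.0886 = -0.546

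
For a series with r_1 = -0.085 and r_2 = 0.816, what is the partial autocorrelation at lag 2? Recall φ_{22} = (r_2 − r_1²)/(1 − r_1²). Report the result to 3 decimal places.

φ_{22} = (r_2 − r_1²) / (1 − r_1²)
r_1² = (-0.085)² = 0.007225
Numerator = 0.816 − 0.0072 = 0.8088; denominator = 1 − 0.0072 = 0.9928
φ_{22} = 0.8088 / 0.9928 = 0.815

0.815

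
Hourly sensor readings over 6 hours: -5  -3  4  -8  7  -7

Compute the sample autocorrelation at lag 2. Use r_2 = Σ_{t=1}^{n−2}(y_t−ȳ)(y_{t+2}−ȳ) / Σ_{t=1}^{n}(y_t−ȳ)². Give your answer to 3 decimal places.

0.383

Mean ȳ = (-5 − 3 + 4 − 8 + 7 − 7)/6 = -2.0000
Deviations from mean: -3.0000, -1.0000, 6.0000, -6.0000, 9.0000, -5.0000
Σ(y_t−ȳ)(y_{t+2}−ȳ) = (-18.0000) + (6.0000) + (54.0000) + (30.0000) = 72.0000
Denominator Σ(y_t−ȳ)² = 188.0000
r_2 = 72.0000 / 188.0000 = 0.383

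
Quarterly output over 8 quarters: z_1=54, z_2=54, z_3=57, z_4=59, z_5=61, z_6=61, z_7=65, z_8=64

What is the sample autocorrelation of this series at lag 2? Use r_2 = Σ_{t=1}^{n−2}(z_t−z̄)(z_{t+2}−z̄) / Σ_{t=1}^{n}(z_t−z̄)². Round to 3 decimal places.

Mean z̄ = (54 + 54 + 57 + 59 + 61 + 61 + 65 + 64)/8 = 59.3750
Deviations from mean: -5.3750, -5.3750, -2.3750, -0.3750, 1.6250, 1.6250, 5.6250, 4.6250
Numerator Σ_{t=1}^{6}(z_t−z̄)(z_{t+2}−z̄) = 26.9688
Denominator Σ(z_t−z̄)² = 121.8750
r_2 = 26.9688 / 121.8750 = 0.221

0.221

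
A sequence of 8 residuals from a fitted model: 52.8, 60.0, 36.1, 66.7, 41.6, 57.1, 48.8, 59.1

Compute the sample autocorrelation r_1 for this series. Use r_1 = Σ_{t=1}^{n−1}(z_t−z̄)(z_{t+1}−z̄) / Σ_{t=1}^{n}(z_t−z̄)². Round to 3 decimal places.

-0.828

Mean z̄ = (52.8 + 60.0 + 36.1 + 66.7 + 41.6 + 57.1 + 48.8 + 59.1)/8 = 52.7750
Numerator Σ_{t=1}^{7}(z_t−z̄)(z_{t+1}−z̄) = -598.7731
Denominator Σ(z_t−z̄)² = 723.5550
r_1 = -598.7731 / 723.5550 = -0.828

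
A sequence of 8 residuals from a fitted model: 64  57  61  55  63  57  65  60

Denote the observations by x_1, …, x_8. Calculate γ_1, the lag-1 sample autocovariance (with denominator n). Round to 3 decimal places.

-7.320

Mean x̄ = (64 + 57 + 61 + 55 + 63 + 57 + 65 + 60)/8 = 60.2500
Deviations: 3.7500, -3.2500, 0.7500, -5.2500, 2.7500, -3.2500, 4.7500, -0.2500
Σ_{t=1}^{7}(x_t−x̄)(x_{t+1}−x̄) = -58.5625
γ_1 = -58.5625 / 8 = -7.320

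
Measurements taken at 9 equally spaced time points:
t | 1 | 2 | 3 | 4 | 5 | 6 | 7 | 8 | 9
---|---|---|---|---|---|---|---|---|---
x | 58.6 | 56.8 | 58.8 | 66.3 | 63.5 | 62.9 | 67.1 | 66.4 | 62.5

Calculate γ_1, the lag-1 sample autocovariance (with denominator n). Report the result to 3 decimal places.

5.894

Mean x̄ = (58.6 + 56.8 + 58.8 + 66.3 + 63.5 + 62.9 + 67.1 + 66.4 + 62.5)/9 = 62.5444
Σ_{t=1}^{8}(x_t−x̄)(x_{t+1}−x̄) = 53.0469
γ_1 = 53.0469 / 9 = 5.894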